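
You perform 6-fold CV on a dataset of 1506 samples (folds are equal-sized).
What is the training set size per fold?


Each validation fold has 1506/6 = 251 samples. Training set = 1506 - 251 = 1255.

1255


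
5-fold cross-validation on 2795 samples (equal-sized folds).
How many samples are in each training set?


Each validation fold has 2795/5 = 559 samples. Training set = 2795 - 559 = 2236.

2236


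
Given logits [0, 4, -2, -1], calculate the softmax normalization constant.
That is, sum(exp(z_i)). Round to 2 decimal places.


Denom = e^0=1.0000 + e^4=54.5982 + e^-2=0.1353 + e^-1=0.3679. Sum = 56.1014, which rounds to 56.10.

56.10


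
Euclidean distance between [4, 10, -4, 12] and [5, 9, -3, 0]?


d = sqrt(sum of squared differences). (4-5)^2=1, (10-9)^2=1, (-4--3)^2=1, (12-0)^2=144. Sum = 147.

sqrt(147)


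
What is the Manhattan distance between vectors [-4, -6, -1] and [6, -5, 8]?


d = sum of absolute differences: |-4-6|=10 + |-6--5|=1 + |-1-8|=9 = 20.

20


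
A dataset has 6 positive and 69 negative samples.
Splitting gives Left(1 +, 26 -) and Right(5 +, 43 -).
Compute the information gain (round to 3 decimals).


H(parent) = 0.4022. H(left) = 0.2285, H(right) = 0.4821. Weighted = (27/75)*0.2285 + (48/75)*0.4821 = 0.3908. IG = 0.4022 - 0.3908 = 0.0114, which rounds to 0.011.

0.011


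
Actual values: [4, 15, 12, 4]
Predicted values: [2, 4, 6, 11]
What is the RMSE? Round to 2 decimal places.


MSE = 52.5000. RMSE = sqrt(52.5000) = 7.25.

7.25


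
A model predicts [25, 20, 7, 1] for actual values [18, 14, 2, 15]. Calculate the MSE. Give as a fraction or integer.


MSE = (1/4) * ((18-25)^2=49 + (14-20)^2=36 + (2-7)^2=25 + (15-1)^2=196). Sum = 306. MSE = 153/2.

153/2


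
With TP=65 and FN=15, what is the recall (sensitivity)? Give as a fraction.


Recall = TP / (TP + FN) = 65 / 80 = 13/16.

13/16


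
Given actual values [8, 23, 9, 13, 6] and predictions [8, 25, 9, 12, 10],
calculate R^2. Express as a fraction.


Mean(y) = 59/5. SS_res = 21. SS_tot = 914/5. R^2 = 1 - 21/(914/5) = 809/914.

809/914


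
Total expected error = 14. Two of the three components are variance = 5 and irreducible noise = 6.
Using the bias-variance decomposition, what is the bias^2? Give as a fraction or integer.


Total error = bias^2 + variance + irreducible noise. So bias^2 = 14 - 5 - 6 = 3.

3


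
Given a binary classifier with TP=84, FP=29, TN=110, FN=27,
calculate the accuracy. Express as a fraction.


Accuracy = (TP + TN) / (TP + TN + FP + FN) = (84 + 110) / 250 = 97/125.

97/125


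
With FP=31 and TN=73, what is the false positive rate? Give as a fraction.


FPR = FP / (FP + TN) = 31 / 104 = 31/104.

31/104


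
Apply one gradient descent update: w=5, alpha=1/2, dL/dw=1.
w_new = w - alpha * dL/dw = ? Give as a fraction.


w_new = 5 - 1/2 * 1 = 5 - 1/2 = 9/2.

9/2


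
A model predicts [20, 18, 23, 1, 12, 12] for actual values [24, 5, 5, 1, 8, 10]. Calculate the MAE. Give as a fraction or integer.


MAE = (1/6) * (|24-20|=4 + |5-18|=13 + |5-23|=18 + |1-1|=0 + |8-12|=4 + |10-12|=2). Sum = 41. MAE = 41/6.

41/6


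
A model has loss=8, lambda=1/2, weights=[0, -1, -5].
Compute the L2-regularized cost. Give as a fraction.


L2 sq norm = sum(w^2) = 26. J = 8 + 1/2 * 26 = 21.

21


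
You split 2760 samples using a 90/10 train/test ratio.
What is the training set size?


Test set = 2760 * 10% = 276. Training set = 2760 - 276 = 2484.

2484


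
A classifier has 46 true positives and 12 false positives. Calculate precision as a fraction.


Precision = TP / (TP + FP) = 46 / 58 = 23/29.

23/29


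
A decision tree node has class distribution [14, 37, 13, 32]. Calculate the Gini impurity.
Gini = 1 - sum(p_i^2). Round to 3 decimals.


Total = 96. Proportions: 14/96, 37/96, 13/96, 32/96. sum(p_i^2) = 0.2993. Gini = 1 - 0.2993 = 0.7007, which rounds to 0.701.

0.701


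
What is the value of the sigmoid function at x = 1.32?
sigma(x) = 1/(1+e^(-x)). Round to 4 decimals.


sigma(1.32) = 1/(1+e^(-1.32)) = 1/(1+0.267135) = 1/1.267135 = 0.7892.

0.7892


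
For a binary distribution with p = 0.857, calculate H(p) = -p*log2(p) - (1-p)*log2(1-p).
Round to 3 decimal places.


H = -0.857*log2(0.857) - 0.143*log2(0.143) = 0.592.

0.592


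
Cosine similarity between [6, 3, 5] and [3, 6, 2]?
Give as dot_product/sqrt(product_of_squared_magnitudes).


dot = 46. |a|^2 = 70, |b|^2 = 49. cos = 46/sqrt(3430).

46/sqrt(3430)


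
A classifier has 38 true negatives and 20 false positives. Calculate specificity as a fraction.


Specificity = TN / (TN + FP) = 38 / 58 = 19/29.

19/29


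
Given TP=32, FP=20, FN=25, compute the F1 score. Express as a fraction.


Precision = 32/52 = 8/13. Recall = 32/57 = 32/57. F1 = 2*P*R/(P+R) = 64/109.

64/109


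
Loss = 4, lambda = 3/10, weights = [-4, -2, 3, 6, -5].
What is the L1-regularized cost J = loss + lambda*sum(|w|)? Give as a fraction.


L1 norm = sum(|w|) = 20. J = 4 + 3/10 * 20 = 10.

10


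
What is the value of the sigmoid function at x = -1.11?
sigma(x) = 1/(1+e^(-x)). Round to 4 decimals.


sigma(-1.11) = 1/(1+e^(1.11)) = 1/(1+3.034358) = 1/4.034358 = 0.2479.

0.2479


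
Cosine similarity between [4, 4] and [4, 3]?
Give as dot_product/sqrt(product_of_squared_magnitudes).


dot = 28. |a|^2 = 32, |b|^2 = 25. cos = 28/sqrt(800).

28/sqrt(800)


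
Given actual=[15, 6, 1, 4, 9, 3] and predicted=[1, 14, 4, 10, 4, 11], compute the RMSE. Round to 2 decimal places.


MSE = 65.6667. RMSE = sqrt(65.6667) = 8.10.

8.10


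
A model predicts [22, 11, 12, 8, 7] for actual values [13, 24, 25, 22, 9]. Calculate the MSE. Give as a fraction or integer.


MSE = (1/5) * ((13-22)^2=81 + (24-11)^2=169 + (25-12)^2=169 + (22-8)^2=196 + (9-7)^2=4). Sum = 619. MSE = 619/5.

619/5


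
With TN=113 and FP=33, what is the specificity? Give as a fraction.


Specificity = TN / (TN + FP) = 113 / 146 = 113/146.

113/146


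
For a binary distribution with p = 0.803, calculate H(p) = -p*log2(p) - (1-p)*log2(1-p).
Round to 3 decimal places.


H = -0.803*log2(0.803) - 0.197*log2(0.197) = 0.716.

0.716


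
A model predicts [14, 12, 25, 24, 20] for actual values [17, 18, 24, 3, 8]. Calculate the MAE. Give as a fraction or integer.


MAE = (1/5) * (|17-14|=3 + |18-12|=6 + |24-25|=1 + |3-24|=21 + |8-20|=12). Sum = 43. MAE = 43/5.

43/5


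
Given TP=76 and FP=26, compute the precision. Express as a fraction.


Precision = TP / (TP + FP) = 76 / 102 = 38/51.

38/51


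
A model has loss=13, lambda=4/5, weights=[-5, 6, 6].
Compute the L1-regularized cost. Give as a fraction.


L1 norm = sum(|w|) = 17. J = 13 + 4/5 * 17 = 133/5.

133/5


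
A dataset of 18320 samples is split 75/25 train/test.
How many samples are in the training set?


Test set = 18320 * 25% = 4580. Training set = 18320 - 4580 = 13740.

13740


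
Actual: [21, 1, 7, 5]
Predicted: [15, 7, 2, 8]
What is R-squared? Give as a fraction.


Mean(y) = 17/2. SS_res = 106. SS_tot = 227. R^2 = 1 - 106/(227) = 121/227.

121/227


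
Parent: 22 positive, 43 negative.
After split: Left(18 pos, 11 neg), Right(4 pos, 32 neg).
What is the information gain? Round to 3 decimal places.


H(parent) = 0.9233. H(left) = 0.9576, H(right) = 0.5033. Weighted = (29/65)*0.9576 + (36/65)*0.5033 = 0.7060. IG = 0.9233 - 0.7060 = 0.2173, which rounds to 0.217.

0.217


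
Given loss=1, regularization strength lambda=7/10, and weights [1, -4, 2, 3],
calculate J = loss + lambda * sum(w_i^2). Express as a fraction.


L2 sq norm = sum(w^2) = 30. J = 1 + 7/10 * 30 = 22.

22


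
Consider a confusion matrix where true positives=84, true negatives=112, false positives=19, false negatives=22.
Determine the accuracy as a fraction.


Accuracy = (TP + TN) / (TP + TN + FP + FN) = (84 + 112) / 237 = 196/237.

196/237


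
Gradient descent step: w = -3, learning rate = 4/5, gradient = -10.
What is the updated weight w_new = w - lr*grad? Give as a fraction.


w_new = -3 - 4/5 * -10 = -3 - -8 = 5.

5


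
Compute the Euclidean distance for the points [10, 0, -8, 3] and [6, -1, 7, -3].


d = sqrt(sum of squared differences). (10-6)^2=16, (0--1)^2=1, (-8-7)^2=225, (3--3)^2=36. Sum = 278.

sqrt(278)


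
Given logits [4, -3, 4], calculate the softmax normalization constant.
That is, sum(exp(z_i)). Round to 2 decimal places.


Denom = e^4=54.5982 + e^-3=0.0498 + e^4=54.5982. Sum = 109.2462, which rounds to 109.25.

109.25


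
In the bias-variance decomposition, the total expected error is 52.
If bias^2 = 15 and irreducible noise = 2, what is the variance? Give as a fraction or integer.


Total error = bias^2 + variance + irreducible noise. So variance = 52 - 15 - 2 = 35.

35


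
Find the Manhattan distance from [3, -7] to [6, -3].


d = sum of absolute differences: |3-6|=3 + |-7--3|=4 = 7.

7


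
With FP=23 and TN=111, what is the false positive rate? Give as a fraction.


FPR = FP / (FP + TN) = 23 / 134 = 23/134.

23/134


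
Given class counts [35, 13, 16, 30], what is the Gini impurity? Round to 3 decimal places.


Total = 94. Proportions: 35/94, 13/94, 16/94, 30/94. sum(p_i^2) = 0.2886. Gini = 1 - 0.2886 = 0.7114, which rounds to 0.711.

0.711


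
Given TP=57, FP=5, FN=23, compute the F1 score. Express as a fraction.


Precision = 57/62 = 57/62. Recall = 57/80 = 57/80. F1 = 2*P*R/(P+R) = 57/71.

57/71


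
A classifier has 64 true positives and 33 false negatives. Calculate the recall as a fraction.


Recall = TP / (TP + FN) = 64 / 97 = 64/97.

64/97


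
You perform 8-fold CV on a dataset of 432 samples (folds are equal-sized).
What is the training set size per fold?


Each validation fold has 432/8 = 54 samples. Training set = 432 - 54 = 378.

378


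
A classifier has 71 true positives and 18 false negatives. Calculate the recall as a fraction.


Recall = TP / (TP + FN) = 71 / 89 = 71/89.

71/89


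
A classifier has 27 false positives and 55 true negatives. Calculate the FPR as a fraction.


FPR = FP / (FP + TN) = 27 / 82 = 27/82.

27/82


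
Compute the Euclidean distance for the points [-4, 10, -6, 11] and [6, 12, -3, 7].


d = sqrt(sum of squared differences). (-4-6)^2=100, (10-12)^2=4, (-6--3)^2=9, (11-7)^2=16. Sum = 129.

sqrt(129)


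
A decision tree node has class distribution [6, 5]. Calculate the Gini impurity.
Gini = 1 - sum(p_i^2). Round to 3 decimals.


Total = 11. Proportions: 6/11, 5/11. sum(p_i^2) = 0.5041. Gini = 1 - 0.5041 = 0.4959, which rounds to 0.496.

0.496


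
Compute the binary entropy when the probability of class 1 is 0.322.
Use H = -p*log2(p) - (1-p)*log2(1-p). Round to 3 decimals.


H = -0.322*log2(0.322) - 0.678*log2(0.678) = 0.907.

0.907


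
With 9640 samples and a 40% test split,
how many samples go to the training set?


Test set = 9640 * 40% = 3856. Training set = 9640 - 3856 = 5784.

5784


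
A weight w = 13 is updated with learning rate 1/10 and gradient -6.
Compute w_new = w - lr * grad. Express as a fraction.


w_new = 13 - 1/10 * -6 = 13 - -3/5 = 68/5.

68/5


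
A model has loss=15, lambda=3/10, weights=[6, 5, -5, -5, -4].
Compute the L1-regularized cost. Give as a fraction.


L1 norm = sum(|w|) = 25. J = 15 + 3/10 * 25 = 45/2.

45/2


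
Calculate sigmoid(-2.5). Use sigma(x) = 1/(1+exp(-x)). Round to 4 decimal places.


sigma(-2.5) = 1/(1+e^(2.5)) = 1/(1+12.182494) = 1/13.182494 = 0.0759.

0.0759


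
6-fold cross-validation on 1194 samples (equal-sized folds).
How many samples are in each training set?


Each validation fold has 1194/6 = 199 samples. Training set = 1194 - 199 = 995.

995


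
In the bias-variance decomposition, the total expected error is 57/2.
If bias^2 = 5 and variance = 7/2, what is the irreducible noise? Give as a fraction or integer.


Total error = bias^2 + variance + irreducible noise. So irreducible noise = 57/2 - 5 - 7/2 = 20.

20


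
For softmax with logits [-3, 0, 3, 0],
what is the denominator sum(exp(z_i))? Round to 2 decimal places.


Denom = e^-3=0.0498 + e^0=1.0000 + e^3=20.0855 + e^0=1.0000. Sum = 22.1353, which rounds to 22.14.

22.14


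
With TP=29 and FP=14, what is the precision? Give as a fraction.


Precision = TP / (TP + FP) = 29 / 43 = 29/43.

29/43


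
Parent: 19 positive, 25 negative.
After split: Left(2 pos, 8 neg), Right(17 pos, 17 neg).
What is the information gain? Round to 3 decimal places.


H(parent) = 0.9865. H(left) = 0.7219, H(right) = 1.0000. Weighted = (10/44)*0.7219 + (34/44)*1.0000 = 0.9368. IG = 0.9865 - 0.9368 = 0.0497, which rounds to 0.050.

0.050


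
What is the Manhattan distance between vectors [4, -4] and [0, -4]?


d = sum of absolute differences: |4-0|=4 + |-4--4|=0 = 4.

4


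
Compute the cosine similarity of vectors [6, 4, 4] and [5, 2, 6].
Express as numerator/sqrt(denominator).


dot = 62. |a|^2 = 68, |b|^2 = 65. cos = 62/sqrt(4420).

62/sqrt(4420)


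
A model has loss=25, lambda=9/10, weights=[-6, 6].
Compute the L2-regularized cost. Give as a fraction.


L2 sq norm = sum(w^2) = 72. J = 25 + 9/10 * 72 = 449/5.

449/5


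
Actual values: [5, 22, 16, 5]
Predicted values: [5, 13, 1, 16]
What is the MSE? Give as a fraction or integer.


MSE = (1/4) * ((5-5)^2=0 + (22-13)^2=81 + (16-1)^2=225 + (5-16)^2=121). Sum = 427. MSE = 427/4.

427/4


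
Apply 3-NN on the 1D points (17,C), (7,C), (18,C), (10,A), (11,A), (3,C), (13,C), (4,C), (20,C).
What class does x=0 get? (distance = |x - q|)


Distances: |17-0|=17, |7-0|=7, |18-0|=18, |10-0|=10, |11-0|=11, |3-0|=3, |13-0|=13, |4-0|=4, |20-0|=20. 3 nearest: (3,C), (4,C), (7,C). Counts: {'C': 3}. Majority class: C.

C


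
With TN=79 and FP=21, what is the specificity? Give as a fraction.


Specificity = TN / (TN + FP) = 79 / 100 = 79/100.

79/100


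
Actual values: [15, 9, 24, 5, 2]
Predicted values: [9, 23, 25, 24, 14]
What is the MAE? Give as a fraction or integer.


MAE = (1/5) * (|15-9|=6 + |9-23|=14 + |24-25|=1 + |5-24|=19 + |2-14|=12). Sum = 52. MAE = 52/5.

52/5


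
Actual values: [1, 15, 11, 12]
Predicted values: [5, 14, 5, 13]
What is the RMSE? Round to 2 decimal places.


MSE = 13.5000. RMSE = sqrt(13.5000) = 3.67.

3.67


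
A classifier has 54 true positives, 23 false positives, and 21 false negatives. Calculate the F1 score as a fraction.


Precision = 54/77 = 54/77. Recall = 54/75 = 18/25. F1 = 2*P*R/(P+R) = 27/38.

27/38


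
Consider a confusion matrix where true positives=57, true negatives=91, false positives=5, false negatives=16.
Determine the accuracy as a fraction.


Accuracy = (TP + TN) / (TP + TN + FP + FN) = (57 + 91) / 169 = 148/169.

148/169


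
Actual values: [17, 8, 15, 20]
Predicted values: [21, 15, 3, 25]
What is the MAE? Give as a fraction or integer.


MAE = (1/4) * (|17-21|=4 + |8-15|=7 + |15-3|=12 + |20-25|=5). Sum = 28. MAE = 7.

7


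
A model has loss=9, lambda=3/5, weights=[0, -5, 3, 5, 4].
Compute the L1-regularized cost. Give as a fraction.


L1 norm = sum(|w|) = 17. J = 9 + 3/5 * 17 = 96/5.

96/5


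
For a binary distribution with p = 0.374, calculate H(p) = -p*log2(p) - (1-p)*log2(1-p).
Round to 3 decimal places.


H = -0.374*log2(0.374) - 0.626*log2(0.626) = 0.954.

0.954


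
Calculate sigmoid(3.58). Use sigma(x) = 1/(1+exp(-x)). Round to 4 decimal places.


sigma(3.58) = 1/(1+e^(-3.58)) = 1/(1+0.027876) = 1/1.027876 = 0.9729.

0.9729


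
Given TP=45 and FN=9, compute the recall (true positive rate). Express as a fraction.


Recall = TP / (TP + FN) = 45 / 54 = 5/6.

5/6


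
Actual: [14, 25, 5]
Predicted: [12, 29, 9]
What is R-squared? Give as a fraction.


Mean(y) = 44/3. SS_res = 36. SS_tot = 602/3. R^2 = 1 - 36/(602/3) = 247/301.

247/301


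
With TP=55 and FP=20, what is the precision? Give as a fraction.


Precision = TP / (TP + FP) = 55 / 75 = 11/15.

11/15


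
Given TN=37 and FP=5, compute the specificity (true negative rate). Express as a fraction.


Specificity = TN / (TN + FP) = 37 / 42 = 37/42.

37/42


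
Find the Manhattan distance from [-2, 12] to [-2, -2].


d = sum of absolute differences: |-2--2|=0 + |12--2|=14 = 14.

14


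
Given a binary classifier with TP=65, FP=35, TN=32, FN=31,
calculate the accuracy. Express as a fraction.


Accuracy = (TP + TN) / (TP + TN + FP + FN) = (65 + 32) / 163 = 97/163.

97/163


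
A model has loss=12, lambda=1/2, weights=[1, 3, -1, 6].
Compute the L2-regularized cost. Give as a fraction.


L2 sq norm = sum(w^2) = 47. J = 12 + 1/2 * 47 = 71/2.

71/2


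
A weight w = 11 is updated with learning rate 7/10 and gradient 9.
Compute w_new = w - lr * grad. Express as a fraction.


w_new = 11 - 7/10 * 9 = 11 - 63/10 = 47/10.

47/10


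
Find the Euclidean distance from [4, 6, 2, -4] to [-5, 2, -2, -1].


d = sqrt(sum of squared differences). (4--5)^2=81, (6-2)^2=16, (2--2)^2=16, (-4--1)^2=9. Sum = 122.

sqrt(122)


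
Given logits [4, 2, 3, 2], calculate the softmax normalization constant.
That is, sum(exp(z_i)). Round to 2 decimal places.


Denom = e^4=54.5982 + e^2=7.3891 + e^3=20.0855 + e^2=7.3891. Sum = 89.4619, which rounds to 89.46.

89.46


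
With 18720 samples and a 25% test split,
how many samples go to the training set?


Test set = 18720 * 25% = 4680. Training set = 18720 - 4680 = 14040.

14040


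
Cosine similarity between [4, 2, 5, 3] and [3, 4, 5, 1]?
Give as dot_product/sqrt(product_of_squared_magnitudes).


dot = 48. |a|^2 = 54, |b|^2 = 51. cos = 48/sqrt(2754).

48/sqrt(2754)


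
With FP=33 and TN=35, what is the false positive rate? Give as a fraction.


FPR = FP / (FP + TN) = 33 / 68 = 33/68.

33/68


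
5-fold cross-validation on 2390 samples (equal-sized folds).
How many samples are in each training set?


Each validation fold has 2390/5 = 478 samples. Training set = 2390 - 478 = 1912.

1912


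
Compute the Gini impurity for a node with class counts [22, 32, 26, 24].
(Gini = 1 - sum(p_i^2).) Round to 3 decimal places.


Total = 104. Proportions: 22/104, 32/104, 26/104, 24/104. sum(p_i^2) = 0.2552. Gini = 1 - 0.2552 = 0.7448, which rounds to 0.745.

0.745


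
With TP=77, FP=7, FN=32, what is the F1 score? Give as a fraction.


Precision = 77/84 = 11/12. Recall = 77/109 = 77/109. F1 = 2*P*R/(P+R) = 154/193.

154/193


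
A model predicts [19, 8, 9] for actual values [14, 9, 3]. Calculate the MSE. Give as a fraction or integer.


MSE = (1/3) * ((14-19)^2=25 + (9-8)^2=1 + (3-9)^2=36). Sum = 62. MSE = 62/3.

62/3


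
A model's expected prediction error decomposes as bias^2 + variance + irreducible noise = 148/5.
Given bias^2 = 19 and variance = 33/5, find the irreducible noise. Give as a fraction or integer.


Total error = bias^2 + variance + irreducible noise. So irreducible noise = 148/5 - 19 - 33/5 = 4.

4


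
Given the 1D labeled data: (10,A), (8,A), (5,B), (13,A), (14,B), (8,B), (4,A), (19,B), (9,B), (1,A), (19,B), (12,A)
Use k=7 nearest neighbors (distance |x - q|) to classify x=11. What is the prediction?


Distances: |10-11|=1, |8-11|=3, |5-11|=6, |13-11|=2, |14-11|=3, |8-11|=3, |4-11|=7, |19-11|=8, |9-11|=2, |1-11|=10, |19-11|=8, |12-11|=1. 7 nearest: (10,A), (12,A), (13,A), (9,B), (8,A), (14,B), (8,B). Counts: {'A': 4, 'B': 3}. Majority class: A.

A


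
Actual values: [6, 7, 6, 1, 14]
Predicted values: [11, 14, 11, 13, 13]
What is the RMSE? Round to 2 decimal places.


MSE = 48.8000. RMSE = sqrt(48.8000) = 6.99.

6.99


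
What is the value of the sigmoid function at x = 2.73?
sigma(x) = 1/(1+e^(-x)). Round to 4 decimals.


sigma(2.73) = 1/(1+e^(-2.73)) = 1/(1+0.065219) = 1/1.065219 = 0.9388.

0.9388


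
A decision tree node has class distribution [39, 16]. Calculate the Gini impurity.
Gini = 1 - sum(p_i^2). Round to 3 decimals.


Total = 55. Proportions: 39/55, 16/55. sum(p_i^2) = 0.5874. Gini = 1 - 0.5874 = 0.4126, which rounds to 0.413.

0.413


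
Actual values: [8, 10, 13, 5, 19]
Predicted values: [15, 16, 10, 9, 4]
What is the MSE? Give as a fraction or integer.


MSE = (1/5) * ((8-15)^2=49 + (10-16)^2=36 + (13-10)^2=9 + (5-9)^2=16 + (19-4)^2=225). Sum = 335. MSE = 67.

67


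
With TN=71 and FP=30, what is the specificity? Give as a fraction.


Specificity = TN / (TN + FP) = 71 / 101 = 71/101.

71/101


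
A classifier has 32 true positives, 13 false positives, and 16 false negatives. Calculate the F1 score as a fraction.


Precision = 32/45 = 32/45. Recall = 32/48 = 2/3. F1 = 2*P*R/(P+R) = 64/93.

64/93


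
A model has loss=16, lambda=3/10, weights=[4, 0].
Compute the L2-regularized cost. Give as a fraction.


L2 sq norm = sum(w^2) = 16. J = 16 + 3/10 * 16 = 104/5.

104/5


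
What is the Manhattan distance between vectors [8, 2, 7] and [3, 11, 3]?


d = sum of absolute differences: |8-3|=5 + |2-11|=9 + |7-3|=4 = 18.

18


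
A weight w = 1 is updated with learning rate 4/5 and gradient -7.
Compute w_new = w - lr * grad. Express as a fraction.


w_new = 1 - 4/5 * -7 = 1 - -28/5 = 33/5.

33/5


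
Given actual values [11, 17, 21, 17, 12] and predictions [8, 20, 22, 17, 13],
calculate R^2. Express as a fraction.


Mean(y) = 78/5. SS_res = 20. SS_tot = 336/5. R^2 = 1 - 20/(336/5) = 59/84.

59/84


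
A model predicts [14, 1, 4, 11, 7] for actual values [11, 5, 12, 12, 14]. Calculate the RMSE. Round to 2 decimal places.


MSE = 27.8000. RMSE = sqrt(27.8000) = 5.27.

5.27


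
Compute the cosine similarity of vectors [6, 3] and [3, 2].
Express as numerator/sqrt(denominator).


dot = 24. |a|^2 = 45, |b|^2 = 13. cos = 24/sqrt(585).

24/sqrt(585)


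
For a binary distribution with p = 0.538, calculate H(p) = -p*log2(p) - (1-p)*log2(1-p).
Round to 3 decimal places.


H = -0.538*log2(0.538) - 0.462*log2(0.462) = 0.996.

0.996


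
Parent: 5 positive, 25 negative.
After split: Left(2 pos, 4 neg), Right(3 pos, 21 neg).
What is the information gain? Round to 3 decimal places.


H(parent) = 0.6500. H(left) = 0.9183, H(right) = 0.5436. Weighted = (6/30)*0.9183 + (24/30)*0.5436 = 0.6185. IG = 0.6500 - 0.6185 = 0.0315, which rounds to 0.032.

0.032


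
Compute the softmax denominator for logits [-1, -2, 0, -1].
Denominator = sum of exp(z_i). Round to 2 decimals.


Denom = e^-1=0.3679 + e^-2=0.1353 + e^0=1.0000 + e^-1=0.3679. Sum = 1.8711, which rounds to 1.87.

1.87


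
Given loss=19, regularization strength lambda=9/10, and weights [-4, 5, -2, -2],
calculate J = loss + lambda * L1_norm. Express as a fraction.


L1 norm = sum(|w|) = 13. J = 19 + 9/10 * 13 = 307/10.

307/10


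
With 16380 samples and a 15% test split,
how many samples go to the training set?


Test set = 16380 * 15% = 2457. Training set = 16380 - 2457 = 13923.

13923


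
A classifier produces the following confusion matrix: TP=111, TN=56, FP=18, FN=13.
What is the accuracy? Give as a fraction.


Accuracy = (TP + TN) / (TP + TN + FP + FN) = (111 + 56) / 198 = 167/198.

167/198


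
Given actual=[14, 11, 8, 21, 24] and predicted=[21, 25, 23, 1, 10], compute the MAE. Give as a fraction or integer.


MAE = (1/5) * (|14-21|=7 + |11-25|=14 + |8-23|=15 + |21-1|=20 + |24-10|=14). Sum = 70. MAE = 14.

14


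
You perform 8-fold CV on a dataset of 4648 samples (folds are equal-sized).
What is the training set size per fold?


Each validation fold has 4648/8 = 581 samples. Training set = 4648 - 581 = 4067.

4067


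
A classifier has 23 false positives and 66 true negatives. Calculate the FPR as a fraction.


FPR = FP / (FP + TN) = 23 / 89 = 23/89.

23/89


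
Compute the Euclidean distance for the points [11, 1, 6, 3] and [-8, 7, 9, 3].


d = sqrt(sum of squared differences). (11--8)^2=361, (1-7)^2=36, (6-9)^2=9, (3-3)^2=0. Sum = 406.

sqrt(406)


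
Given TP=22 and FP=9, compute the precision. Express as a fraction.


Precision = TP / (TP + FP) = 22 / 31 = 22/31.

22/31


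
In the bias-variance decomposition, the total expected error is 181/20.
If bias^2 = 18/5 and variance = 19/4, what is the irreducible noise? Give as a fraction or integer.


Total error = bias^2 + variance + irreducible noise. So irreducible noise = 181/20 - 18/5 - 19/4 = 7/10.

7/10


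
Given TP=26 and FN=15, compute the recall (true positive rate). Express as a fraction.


Recall = TP / (TP + FN) = 26 / 41 = 26/41.

26/41


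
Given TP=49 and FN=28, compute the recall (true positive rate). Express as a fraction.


Recall = TP / (TP + FN) = 49 / 77 = 7/11.

7/11


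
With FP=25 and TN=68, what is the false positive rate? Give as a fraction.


FPR = FP / (FP + TN) = 25 / 93 = 25/93.

25/93


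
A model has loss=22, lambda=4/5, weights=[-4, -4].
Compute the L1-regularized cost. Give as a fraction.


L1 norm = sum(|w|) = 8. J = 22 + 4/5 * 8 = 142/5.

142/5


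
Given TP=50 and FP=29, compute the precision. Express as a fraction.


Precision = TP / (TP + FP) = 50 / 79 = 50/79.

50/79


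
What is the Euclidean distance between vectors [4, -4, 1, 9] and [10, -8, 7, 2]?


d = sqrt(sum of squared differences). (4-10)^2=36, (-4--8)^2=16, (1-7)^2=36, (9-2)^2=49. Sum = 137.

sqrt(137)


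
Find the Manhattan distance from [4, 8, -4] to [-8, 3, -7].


d = sum of absolute differences: |4--8|=12 + |8-3|=5 + |-4--7|=3 = 20.

20


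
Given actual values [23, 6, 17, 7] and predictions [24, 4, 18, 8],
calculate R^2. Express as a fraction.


Mean(y) = 53/4. SS_res = 7. SS_tot = 803/4. R^2 = 1 - 7/(803/4) = 775/803.

775/803


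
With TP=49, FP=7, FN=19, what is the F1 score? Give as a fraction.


Precision = 49/56 = 7/8. Recall = 49/68 = 49/68. F1 = 2*P*R/(P+R) = 49/62.

49/62


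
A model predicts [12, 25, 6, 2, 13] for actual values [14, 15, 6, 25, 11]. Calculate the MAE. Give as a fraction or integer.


MAE = (1/5) * (|14-12|=2 + |15-25|=10 + |6-6|=0 + |25-2|=23 + |11-13|=2). Sum = 37. MAE = 37/5.

37/5


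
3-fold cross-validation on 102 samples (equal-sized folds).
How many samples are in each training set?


Each validation fold has 102/3 = 34 samples. Training set = 102 - 34 = 68.

68


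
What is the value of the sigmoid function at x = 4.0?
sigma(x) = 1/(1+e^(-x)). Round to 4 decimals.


sigma(4.0) = 1/(1+e^(-4.0)) = 1/(1+0.018316) = 1/1.018316 = 0.9820.

0.9820


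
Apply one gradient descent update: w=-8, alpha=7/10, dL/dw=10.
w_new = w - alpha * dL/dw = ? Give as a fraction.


w_new = -8 - 7/10 * 10 = -8 - 7 = -15.

-15


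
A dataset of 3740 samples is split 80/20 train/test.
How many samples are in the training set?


Test set = 3740 * 20% = 748. Training set = 3740 - 748 = 2992.

2992


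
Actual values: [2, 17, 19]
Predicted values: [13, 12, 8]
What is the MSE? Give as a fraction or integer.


MSE = (1/3) * ((2-13)^2=121 + (17-12)^2=25 + (19-8)^2=121). Sum = 267. MSE = 89.

89


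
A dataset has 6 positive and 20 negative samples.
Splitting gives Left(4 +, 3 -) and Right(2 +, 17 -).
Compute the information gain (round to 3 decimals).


H(parent) = 0.7793. H(left) = 0.9852, H(right) = 0.4855. Weighted = (7/26)*0.9852 + (19/26)*0.4855 = 0.6200. IG = 0.7793 - 0.6200 = 0.1593, which rounds to 0.159.

0.159


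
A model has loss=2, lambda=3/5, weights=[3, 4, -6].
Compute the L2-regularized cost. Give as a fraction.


L2 sq norm = sum(w^2) = 61. J = 2 + 3/5 * 61 = 193/5.

193/5


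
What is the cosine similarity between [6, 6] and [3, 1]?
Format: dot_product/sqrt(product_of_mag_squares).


dot = 24. |a|^2 = 72, |b|^2 = 10. cos = 24/sqrt(720).

24/sqrt(720)


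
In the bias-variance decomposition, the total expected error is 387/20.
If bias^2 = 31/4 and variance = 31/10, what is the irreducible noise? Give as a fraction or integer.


Total error = bias^2 + variance + irreducible noise. So irreducible noise = 387/20 - 31/4 - 31/10 = 17/2.

17/2


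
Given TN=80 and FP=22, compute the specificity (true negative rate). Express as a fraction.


Specificity = TN / (TN + FP) = 80 / 102 = 40/51.

40/51


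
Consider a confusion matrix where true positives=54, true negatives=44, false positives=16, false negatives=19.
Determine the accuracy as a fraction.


Accuracy = (TP + TN) / (TP + TN + FP + FN) = (54 + 44) / 133 = 14/19.

14/19


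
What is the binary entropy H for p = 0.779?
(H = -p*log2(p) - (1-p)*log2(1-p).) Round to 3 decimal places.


H = -0.779*log2(0.779) - 0.221*log2(0.221) = 0.762.

0.762


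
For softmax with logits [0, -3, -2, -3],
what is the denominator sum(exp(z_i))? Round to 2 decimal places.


Denom = e^0=1.0000 + e^-3=0.0498 + e^-2=0.1353 + e^-3=0.0498. Sum = 1.2349, which rounds to 1.23.

1.23


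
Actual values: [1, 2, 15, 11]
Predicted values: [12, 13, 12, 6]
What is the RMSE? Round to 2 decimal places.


MSE = 69.0000. RMSE = sqrt(69.0000) = 8.31.

8.31


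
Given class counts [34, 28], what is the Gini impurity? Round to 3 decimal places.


Total = 62. Proportions: 34/62, 28/62. sum(p_i^2) = 0.5047. Gini = 1 - 0.5047 = 0.4953, which rounds to 0.495.

0.495


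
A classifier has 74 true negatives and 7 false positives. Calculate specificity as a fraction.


Specificity = TN / (TN + FP) = 74 / 81 = 74/81.

74/81


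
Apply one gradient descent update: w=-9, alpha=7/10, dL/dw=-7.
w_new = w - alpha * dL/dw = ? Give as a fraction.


w_new = -9 - 7/10 * -7 = -9 - -49/10 = -41/10.

-41/10


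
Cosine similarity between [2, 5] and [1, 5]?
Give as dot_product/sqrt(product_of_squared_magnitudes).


dot = 27. |a|^2 = 29, |b|^2 = 26. cos = 27/sqrt(754).

27/sqrt(754)


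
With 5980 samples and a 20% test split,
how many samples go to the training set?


Test set = 5980 * 20% = 1196. Training set = 5980 - 1196 = 4784.

4784


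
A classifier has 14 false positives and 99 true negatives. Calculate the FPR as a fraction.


FPR = FP / (FP + TN) = 14 / 113 = 14/113.

14/113


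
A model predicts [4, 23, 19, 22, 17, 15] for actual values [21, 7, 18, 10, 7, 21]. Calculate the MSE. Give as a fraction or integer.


MSE = (1/6) * ((21-4)^2=289 + (7-23)^2=256 + (18-19)^2=1 + (10-22)^2=144 + (7-17)^2=100 + (21-15)^2=36). Sum = 826. MSE = 413/3.

413/3


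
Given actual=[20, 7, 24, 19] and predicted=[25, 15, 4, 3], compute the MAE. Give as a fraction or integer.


MAE = (1/4) * (|20-25|=5 + |7-15|=8 + |24-4|=20 + |19-3|=16). Sum = 49. MAE = 49/4.

49/4


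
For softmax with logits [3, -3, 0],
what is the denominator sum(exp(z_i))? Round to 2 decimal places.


Denom = e^3=20.0855 + e^-3=0.0498 + e^0=1.0000. Sum = 21.1353, which rounds to 21.14.

21.14


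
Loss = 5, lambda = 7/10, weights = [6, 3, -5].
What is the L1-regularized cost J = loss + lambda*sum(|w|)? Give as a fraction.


L1 norm = sum(|w|) = 14. J = 5 + 7/10 * 14 = 74/5.

74/5


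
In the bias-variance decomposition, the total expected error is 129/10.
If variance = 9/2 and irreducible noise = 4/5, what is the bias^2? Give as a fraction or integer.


Total error = bias^2 + variance + irreducible noise. So bias^2 = 129/10 - 9/2 - 4/5 = 38/5.

38/5


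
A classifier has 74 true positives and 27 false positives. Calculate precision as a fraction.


Precision = TP / (TP + FP) = 74 / 101 = 74/101.

74/101


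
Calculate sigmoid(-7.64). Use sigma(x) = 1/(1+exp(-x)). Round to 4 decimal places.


sigma(-7.64) = 1/(1+e^(7.64)) = 1/(1+2079.743817) = 1/2080.743817 = 0.0005.

0.0005


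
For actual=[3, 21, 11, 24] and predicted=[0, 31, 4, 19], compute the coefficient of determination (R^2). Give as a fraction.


Mean(y) = 59/4. SS_res = 183. SS_tot = 1107/4. R^2 = 1 - 183/(1107/4) = 125/369.

125/369


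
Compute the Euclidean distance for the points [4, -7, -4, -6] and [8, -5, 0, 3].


d = sqrt(sum of squared differences). (4-8)^2=16, (-7--5)^2=4, (-4-0)^2=16, (-6-3)^2=81. Sum = 117.

sqrt(117)


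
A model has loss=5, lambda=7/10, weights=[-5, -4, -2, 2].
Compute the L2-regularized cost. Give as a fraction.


L2 sq norm = sum(w^2) = 49. J = 5 + 7/10 * 49 = 393/10.

393/10


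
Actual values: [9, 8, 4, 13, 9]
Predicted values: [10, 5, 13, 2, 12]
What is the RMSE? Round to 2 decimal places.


MSE = 44.2000. RMSE = sqrt(44.2000) = 6.65.

6.65


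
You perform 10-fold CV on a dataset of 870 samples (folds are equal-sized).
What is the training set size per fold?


Each validation fold has 870/10 = 87 samples. Training set = 870 - 87 = 783.

783


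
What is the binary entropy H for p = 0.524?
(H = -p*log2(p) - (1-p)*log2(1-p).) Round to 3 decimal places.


H = -0.524*log2(0.524) - 0.476*log2(0.476) = 0.998.

0.998


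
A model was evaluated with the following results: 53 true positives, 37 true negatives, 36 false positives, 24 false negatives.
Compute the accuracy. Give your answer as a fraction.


Accuracy = (TP + TN) / (TP + TN + FP + FN) = (53 + 37) / 150 = 3/5.

3/5


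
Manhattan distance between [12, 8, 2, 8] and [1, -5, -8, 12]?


d = sum of absolute differences: |12-1|=11 + |8--5|=13 + |2--8|=10 + |8-12|=4 = 38.

38


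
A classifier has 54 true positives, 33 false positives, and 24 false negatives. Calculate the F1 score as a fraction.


Precision = 54/87 = 18/29. Recall = 54/78 = 9/13. F1 = 2*P*R/(P+R) = 36/55.

36/55


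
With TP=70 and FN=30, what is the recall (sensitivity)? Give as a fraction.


Recall = TP / (TP + FN) = 70 / 100 = 7/10.

7/10


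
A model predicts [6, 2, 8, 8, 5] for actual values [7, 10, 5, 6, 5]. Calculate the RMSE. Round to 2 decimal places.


MSE = 15.6000. RMSE = sqrt(15.6000) = 3.95.

3.95


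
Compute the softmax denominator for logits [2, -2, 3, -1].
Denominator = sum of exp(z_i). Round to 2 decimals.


Denom = e^2=7.3891 + e^-2=0.1353 + e^3=20.0855 + e^-1=0.3679. Sum = 27.9778, which rounds to 27.98.

27.98


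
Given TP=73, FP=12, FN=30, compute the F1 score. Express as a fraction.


Precision = 73/85 = 73/85. Recall = 73/103 = 73/103. F1 = 2*P*R/(P+R) = 73/94.

73/94


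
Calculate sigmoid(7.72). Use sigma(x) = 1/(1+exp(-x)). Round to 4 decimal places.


sigma(7.72) = 1/(1+e^(-7.72)) = 1/(1+0.000444) = 1/1.000444 = 0.9996.

0.9996


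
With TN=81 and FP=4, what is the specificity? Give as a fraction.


Specificity = TN / (TN + FP) = 81 / 85 = 81/85.

81/85


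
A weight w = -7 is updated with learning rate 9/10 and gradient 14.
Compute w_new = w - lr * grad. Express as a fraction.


w_new = -7 - 9/10 * 14 = -7 - 63/5 = -98/5.

-98/5


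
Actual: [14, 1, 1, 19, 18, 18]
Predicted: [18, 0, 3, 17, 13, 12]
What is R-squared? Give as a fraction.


Mean(y) = 71/6. SS_res = 86. SS_tot = 2201/6. R^2 = 1 - 86/(2201/6) = 1685/2201.

1685/2201


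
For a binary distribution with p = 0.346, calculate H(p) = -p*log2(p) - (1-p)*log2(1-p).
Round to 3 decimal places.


H = -0.346*log2(0.346) - 0.654*log2(0.654) = 0.930.

0.930


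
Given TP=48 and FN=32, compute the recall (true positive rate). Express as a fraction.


Recall = TP / (TP + FN) = 48 / 80 = 3/5.

3/5


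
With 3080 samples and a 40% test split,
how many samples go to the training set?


Test set = 3080 * 40% = 1232. Training set = 3080 - 1232 = 1848.

1848


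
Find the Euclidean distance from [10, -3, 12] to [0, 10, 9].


d = sqrt(sum of squared differences). (10-0)^2=100, (-3-10)^2=169, (12-9)^2=9. Sum = 278.

sqrt(278)


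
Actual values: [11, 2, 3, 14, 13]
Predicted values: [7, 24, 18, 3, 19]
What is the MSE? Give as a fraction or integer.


MSE = (1/5) * ((11-7)^2=16 + (2-24)^2=484 + (3-18)^2=225 + (14-3)^2=121 + (13-19)^2=36). Sum = 882. MSE = 882/5.

882/5


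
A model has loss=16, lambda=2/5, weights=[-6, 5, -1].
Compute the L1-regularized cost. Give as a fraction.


L1 norm = sum(|w|) = 12. J = 16 + 2/5 * 12 = 104/5.

104/5


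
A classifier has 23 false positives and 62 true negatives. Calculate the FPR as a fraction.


FPR = FP / (FP + TN) = 23 / 85 = 23/85.

23/85


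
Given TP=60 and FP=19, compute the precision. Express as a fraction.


Precision = TP / (TP + FP) = 60 / 79 = 60/79.

60/79


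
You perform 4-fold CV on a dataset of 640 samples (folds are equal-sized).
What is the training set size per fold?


Each validation fold has 640/4 = 160 samples. Training set = 640 - 160 = 480.

480


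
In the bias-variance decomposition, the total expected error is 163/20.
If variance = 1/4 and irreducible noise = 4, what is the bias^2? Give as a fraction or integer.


Total error = bias^2 + variance + irreducible noise. So bias^2 = 163/20 - 1/4 - 4 = 39/10.

39/10


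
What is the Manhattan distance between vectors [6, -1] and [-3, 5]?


d = sum of absolute differences: |6--3|=9 + |-1-5|=6 = 15.

15


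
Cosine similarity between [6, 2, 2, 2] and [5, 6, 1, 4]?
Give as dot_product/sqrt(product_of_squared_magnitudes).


dot = 52. |a|^2 = 48, |b|^2 = 78. cos = 52/sqrt(3744).

52/sqrt(3744)


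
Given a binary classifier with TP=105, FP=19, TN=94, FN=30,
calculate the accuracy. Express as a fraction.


Accuracy = (TP + TN) / (TP + TN + FP + FN) = (105 + 94) / 248 = 199/248.

199/248


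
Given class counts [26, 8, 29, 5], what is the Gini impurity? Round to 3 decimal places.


Total = 68. Proportions: 26/68, 8/68, 29/68, 5/68. sum(p_i^2) = 0.3473. Gini = 1 - 0.3473 = 0.6527, which rounds to 0.653.

0.653


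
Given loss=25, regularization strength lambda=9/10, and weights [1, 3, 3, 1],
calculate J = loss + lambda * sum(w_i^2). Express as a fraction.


L2 sq norm = sum(w^2) = 20. J = 25 + 9/10 * 20 = 43.

43


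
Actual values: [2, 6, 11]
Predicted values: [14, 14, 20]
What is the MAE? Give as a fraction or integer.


MAE = (1/3) * (|2-14|=12 + |6-14|=8 + |11-20|=9). Sum = 29. MAE = 29/3.

29/3


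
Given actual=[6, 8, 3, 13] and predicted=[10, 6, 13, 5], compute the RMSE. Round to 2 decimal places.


MSE = 46.0000. RMSE = sqrt(46.0000) = 6.78.

6.78


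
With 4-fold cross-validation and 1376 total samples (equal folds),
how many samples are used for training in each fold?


Each validation fold has 1376/4 = 344 samples. Training set = 1376 - 344 = 1032.

1032


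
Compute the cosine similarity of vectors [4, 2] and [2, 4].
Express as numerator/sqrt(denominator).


dot = 16. |a|^2 = 20, |b|^2 = 20. cos = 16/sqrt(400).

16/sqrt(400)


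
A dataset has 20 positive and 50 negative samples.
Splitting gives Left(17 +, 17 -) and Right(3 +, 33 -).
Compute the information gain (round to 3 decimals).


H(parent) = 0.8631. H(left) = 1.0000, H(right) = 0.4138. Weighted = (34/70)*1.0000 + (36/70)*0.4138 = 0.6985. IG = 0.8631 - 0.6985 = 0.1646, which rounds to 0.165.

0.165


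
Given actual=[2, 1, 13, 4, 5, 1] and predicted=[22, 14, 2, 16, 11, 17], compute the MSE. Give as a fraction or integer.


MSE = (1/6) * ((2-22)^2=400 + (1-14)^2=169 + (13-2)^2=121 + (4-16)^2=144 + (5-11)^2=36 + (1-17)^2=256). Sum = 1126. MSE = 563/3.

563/3


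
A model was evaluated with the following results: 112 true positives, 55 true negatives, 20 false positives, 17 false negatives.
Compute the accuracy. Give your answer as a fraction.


Accuracy = (TP + TN) / (TP + TN + FP + FN) = (112 + 55) / 204 = 167/204.

167/204


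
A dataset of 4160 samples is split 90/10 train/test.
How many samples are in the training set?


Test set = 4160 * 10% = 416. Training set = 4160 - 416 = 3744.

3744


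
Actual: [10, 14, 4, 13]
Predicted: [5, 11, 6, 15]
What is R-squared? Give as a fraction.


Mean(y) = 41/4. SS_res = 42. SS_tot = 243/4. R^2 = 1 - 42/(243/4) = 25/81.

25/81
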